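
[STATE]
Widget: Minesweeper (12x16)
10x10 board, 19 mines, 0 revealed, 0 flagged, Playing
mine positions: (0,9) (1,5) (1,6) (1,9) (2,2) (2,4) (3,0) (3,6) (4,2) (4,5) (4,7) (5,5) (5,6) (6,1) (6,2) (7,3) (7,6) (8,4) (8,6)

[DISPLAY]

■■■■■■■■■■  
■■■■■■■■■■  
■■■■■■■■■■  
■■■■■■■■■■  
■■■■■■■■■■  
■■■■■■■■■■  
■■■■■■■■■■  
■■■■■■■■■■  
■■■■■■■■■■  
■■■■■■■■■■  
            
            
            
            
            
            


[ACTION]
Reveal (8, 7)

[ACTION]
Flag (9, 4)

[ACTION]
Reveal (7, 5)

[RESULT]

■■■■■■■■■■  
■■■■■■■■■■  
■■■■■■■■■■  
■■■■■■■■■■  
■■■■■■■■■■  
■■■■■■■■■■  
■■■■■■■■■■  
■■■■■3■■■■  
■■■■■■■2■■  
■■■■⚑■■■■■  
            
            
            
            
            
            


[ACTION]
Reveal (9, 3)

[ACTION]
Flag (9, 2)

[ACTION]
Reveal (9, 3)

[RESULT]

■■■■■■■■■■  
■■■■■■■■■■  
■■■■■■■■■■  
■■■■■■■■■■  
■■■■■■■■■■  
■■■■■■■■■■  
■■■■■■■■■■  
■■■■■3■■■■  
■■■■■■■2■■  
■■⚑1⚑■■■■■  
            
            
            
            
            
            


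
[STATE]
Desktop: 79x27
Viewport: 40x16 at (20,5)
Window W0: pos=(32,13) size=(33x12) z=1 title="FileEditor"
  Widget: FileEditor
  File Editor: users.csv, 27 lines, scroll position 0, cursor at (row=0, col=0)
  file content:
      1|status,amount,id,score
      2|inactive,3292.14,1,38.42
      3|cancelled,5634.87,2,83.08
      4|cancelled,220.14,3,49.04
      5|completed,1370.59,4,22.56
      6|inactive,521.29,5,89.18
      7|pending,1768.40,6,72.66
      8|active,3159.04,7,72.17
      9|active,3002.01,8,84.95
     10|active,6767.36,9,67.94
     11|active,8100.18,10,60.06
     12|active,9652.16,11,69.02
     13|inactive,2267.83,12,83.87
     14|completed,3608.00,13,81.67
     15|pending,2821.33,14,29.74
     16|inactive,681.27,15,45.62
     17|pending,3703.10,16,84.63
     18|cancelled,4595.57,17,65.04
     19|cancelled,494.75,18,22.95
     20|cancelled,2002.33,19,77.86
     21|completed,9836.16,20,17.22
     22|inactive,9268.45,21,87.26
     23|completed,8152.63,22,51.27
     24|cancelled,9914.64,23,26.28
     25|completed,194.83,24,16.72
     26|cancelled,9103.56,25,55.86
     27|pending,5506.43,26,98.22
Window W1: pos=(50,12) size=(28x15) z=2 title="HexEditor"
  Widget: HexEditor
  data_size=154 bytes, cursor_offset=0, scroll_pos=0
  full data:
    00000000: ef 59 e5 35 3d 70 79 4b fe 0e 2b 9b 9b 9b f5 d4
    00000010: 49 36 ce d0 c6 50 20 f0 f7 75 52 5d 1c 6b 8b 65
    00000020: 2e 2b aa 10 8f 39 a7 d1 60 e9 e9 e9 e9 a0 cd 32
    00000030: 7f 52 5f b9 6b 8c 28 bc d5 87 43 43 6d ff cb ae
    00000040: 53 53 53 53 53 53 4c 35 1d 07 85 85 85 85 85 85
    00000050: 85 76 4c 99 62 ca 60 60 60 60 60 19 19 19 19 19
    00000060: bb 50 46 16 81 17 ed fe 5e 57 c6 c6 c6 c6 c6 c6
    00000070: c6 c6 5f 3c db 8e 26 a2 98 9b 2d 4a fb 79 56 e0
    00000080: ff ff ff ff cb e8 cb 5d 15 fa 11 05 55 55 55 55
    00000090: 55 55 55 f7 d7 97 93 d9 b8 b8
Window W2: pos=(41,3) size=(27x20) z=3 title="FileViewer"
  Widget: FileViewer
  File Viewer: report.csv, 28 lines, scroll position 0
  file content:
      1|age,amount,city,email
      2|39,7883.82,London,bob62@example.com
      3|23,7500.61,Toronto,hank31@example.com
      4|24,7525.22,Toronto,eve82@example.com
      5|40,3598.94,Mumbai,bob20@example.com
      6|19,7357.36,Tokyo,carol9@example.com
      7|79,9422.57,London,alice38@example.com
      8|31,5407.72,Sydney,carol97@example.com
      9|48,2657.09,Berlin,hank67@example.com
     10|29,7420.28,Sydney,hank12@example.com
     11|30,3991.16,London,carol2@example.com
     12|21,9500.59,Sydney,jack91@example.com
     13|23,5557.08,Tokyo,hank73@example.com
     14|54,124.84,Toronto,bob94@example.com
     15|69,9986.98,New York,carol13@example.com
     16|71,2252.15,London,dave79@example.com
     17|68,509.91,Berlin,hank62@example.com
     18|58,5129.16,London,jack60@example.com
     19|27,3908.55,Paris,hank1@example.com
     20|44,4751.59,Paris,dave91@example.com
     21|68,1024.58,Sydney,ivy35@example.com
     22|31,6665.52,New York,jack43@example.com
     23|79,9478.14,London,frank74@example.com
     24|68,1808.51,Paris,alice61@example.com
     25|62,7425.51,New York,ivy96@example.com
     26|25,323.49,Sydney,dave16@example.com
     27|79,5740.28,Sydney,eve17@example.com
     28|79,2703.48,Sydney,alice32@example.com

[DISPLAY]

                     ┠──────────────────
                     ┃age,amount,city,em
                     ┃39,7883.82,London,
                     ┃23,7500.61,Toronto
                     ┃24,7525.22,Toronto
                     ┃40,3598.94,Mumbai,
                     ┃19,7357.36,Tokyo,c
                     ┃79,9422.57,London,
            ┏━━━━━━━━┃31,5407.72,Sydney,
            ┃ FileEdi┃48,2657.09,Berlin,
            ┠────────┃29,7420.28,Sydney,
            ┃█tatus,a┃30,3991.16,London,
            ┃inactive┃21,9500.59,Sydney,
            ┃cancelle┃23,5557.08,Tokyo,h
            ┃cancelle┃54,124.84,Toronto,
            ┃complete┃69,9986.98,New Yor


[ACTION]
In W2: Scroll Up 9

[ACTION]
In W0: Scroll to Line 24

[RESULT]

                     ┠──────────────────
                     ┃age,amount,city,em
                     ┃39,7883.82,London,
                     ┃23,7500.61,Toronto
                     ┃24,7525.22,Toronto
                     ┃40,3598.94,Mumbai,
                     ┃19,7357.36,Tokyo,c
                     ┃79,9422.57,London,
            ┏━━━━━━━━┃31,5407.72,Sydney,
            ┃ FileEdi┃48,2657.09,Berlin,
            ┠────────┃29,7420.28,Sydney,
            ┃cancelle┃30,3991.16,London,
            ┃complete┃21,9500.59,Sydney,
            ┃inactive┃23,5557.08,Tokyo,h
            ┃complete┃54,124.84,Toronto,
            ┃cancelle┃69,9986.98,New Yor


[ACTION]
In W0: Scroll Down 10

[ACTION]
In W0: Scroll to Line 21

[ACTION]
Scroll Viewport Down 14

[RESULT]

                     ┃19,7357.36,Tokyo,c
                     ┃79,9422.57,London,
            ┏━━━━━━━━┃31,5407.72,Sydney,
            ┃ FileEdi┃48,2657.09,Berlin,
            ┠────────┃29,7420.28,Sydney,
            ┃cancelle┃30,3991.16,London,
            ┃complete┃21,9500.59,Sydney,
            ┃inactive┃23,5557.08,Tokyo,h
            ┃complete┃54,124.84,Toronto,
            ┃cancelle┃69,9986.98,New Yor
            ┃complete┃71,2252.15,London,
            ┃cancelle┗━━━━━━━━━━━━━━━━━━
            ┃pending,5506.43,2┃00000080 
            ┗━━━━━━━━━━━━━━━━━┃00000090 
                              ┃         
                              ┗━━━━━━━━━


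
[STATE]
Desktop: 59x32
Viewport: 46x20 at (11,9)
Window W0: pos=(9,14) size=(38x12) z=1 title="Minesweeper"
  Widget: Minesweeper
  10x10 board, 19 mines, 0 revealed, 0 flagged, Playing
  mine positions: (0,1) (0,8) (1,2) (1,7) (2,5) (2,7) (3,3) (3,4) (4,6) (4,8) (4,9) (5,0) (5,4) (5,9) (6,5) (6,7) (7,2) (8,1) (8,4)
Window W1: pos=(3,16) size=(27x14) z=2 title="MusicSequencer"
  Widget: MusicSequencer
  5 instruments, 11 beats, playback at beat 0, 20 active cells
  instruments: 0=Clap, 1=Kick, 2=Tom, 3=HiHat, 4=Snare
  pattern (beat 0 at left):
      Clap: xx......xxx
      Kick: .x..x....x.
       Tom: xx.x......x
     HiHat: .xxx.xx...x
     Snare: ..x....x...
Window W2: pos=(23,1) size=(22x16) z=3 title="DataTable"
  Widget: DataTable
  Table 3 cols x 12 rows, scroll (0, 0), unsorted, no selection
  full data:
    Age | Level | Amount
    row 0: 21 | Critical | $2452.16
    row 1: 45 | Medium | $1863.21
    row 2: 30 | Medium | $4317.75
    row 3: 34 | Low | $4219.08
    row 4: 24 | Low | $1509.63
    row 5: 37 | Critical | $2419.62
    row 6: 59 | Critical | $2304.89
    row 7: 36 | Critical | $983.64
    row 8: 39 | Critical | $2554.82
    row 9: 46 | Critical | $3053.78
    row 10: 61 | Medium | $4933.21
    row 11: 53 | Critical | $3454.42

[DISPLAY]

            ┃34 │Low     │$4219.0┃            
            ┃24 │Low     │$1509.6┃            
            ┃37 │Critical│$2419.6┃            
            ┃59 │Critical│$2304.8┃            
            ┃36 │Critical│$983.64┃            
━━━━━━━━━━━━┃39 │Critical│$2554.8┃━┓          
Minesweeper ┃46 │Critical│$3053.7┃ ┃          
━━━━━━━━━━━━┗━━━━━━━━━━━━━━━━━━━━┛─┨          
equencer          ┃                ┃          
──────────────────┨                ┃          
1234567890        ┃                ┃          
█······███        ┃                ┃          
█··█····█·        ┃                ┃          
█·█······█        ┃                ┃          
███·██···█        ┃                ┃          
·█····█···        ┃                ┃          
                  ┃━━━━━━━━━━━━━━━━┛          
                  ┃                           
                  ┃                           
                  ┃                           


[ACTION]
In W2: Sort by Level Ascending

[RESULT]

            ┃36 │Critical│$983.64┃            
            ┃39 │Critical│$2554.8┃            
            ┃46 │Critical│$3053.7┃            
            ┃53 │Critical│$3454.4┃            
            ┃34 │Low     │$4219.0┃            
━━━━━━━━━━━━┃24 │Low     │$1509.6┃━┓          
Minesweeper ┃45 │Medium  │$1863.2┃ ┃          
━━━━━━━━━━━━┗━━━━━━━━━━━━━━━━━━━━┛─┨          
equencer          ┃                ┃          
──────────────────┨                ┃          
1234567890        ┃                ┃          
█······███        ┃                ┃          
█··█····█·        ┃                ┃          
█·█······█        ┃                ┃          
███·██···█        ┃                ┃          
·█····█···        ┃                ┃          
                  ┃━━━━━━━━━━━━━━━━┛          
                  ┃                           
                  ┃                           
                  ┃                           


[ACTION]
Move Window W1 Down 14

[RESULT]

            ┃36 │Critical│$983.64┃            
            ┃39 │Critical│$2554.8┃            
            ┃46 │Critical│$3053.7┃            
            ┃53 │Critical│$3454.4┃            
            ┃34 │Low     │$4219.0┃            
━━━━━━━━━━━━┃24 │Low     │$1509.6┃━┓          
Minesweeper ┃45 │Medium  │$1863.2┃ ┃          
────────────┗━━━━━━━━━━━━━━━━━━━━┛─┨          
■■■■■■■■■                          ┃          
━━━━━━━━━━━━━━━━━━┓                ┃          
equencer          ┃                ┃          
──────────────────┨                ┃          
1234567890        ┃                ┃          
█······███        ┃                ┃          
█··█····█·        ┃                ┃          
█·█······█        ┃                ┃          
███·██···█        ┃━━━━━━━━━━━━━━━━┛          
·█····█···        ┃                           
                  ┃                           
                  ┃                           


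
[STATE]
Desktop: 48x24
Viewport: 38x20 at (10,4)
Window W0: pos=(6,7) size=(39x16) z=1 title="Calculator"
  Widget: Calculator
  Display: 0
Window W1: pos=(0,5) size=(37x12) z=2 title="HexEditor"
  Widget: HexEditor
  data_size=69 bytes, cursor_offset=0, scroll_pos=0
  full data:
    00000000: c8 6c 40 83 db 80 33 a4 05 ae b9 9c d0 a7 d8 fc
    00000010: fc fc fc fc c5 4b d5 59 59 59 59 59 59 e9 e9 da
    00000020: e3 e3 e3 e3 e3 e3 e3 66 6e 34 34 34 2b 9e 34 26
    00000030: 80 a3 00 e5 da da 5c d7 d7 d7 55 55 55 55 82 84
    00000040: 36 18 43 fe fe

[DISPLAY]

                                      
━━━━━━━━━━━━━━━━━━━━━━━━━━┓           
r                         ┃           
──────────────────────────┨━━━━━━━┓   
 C8 6c 40 83 db 80 33 a4  ┃       ┃   
 fc fc fc fc c5 4b d5 59  ┃───────┨   
 e3 e3 e3 e3 e3 e3 e3 66  ┃      0┃   
 80 a3 00 e5 da da 5c d7  ┃       ┃   
 36 18 43 fe fe           ┃       ┃   
                          ┃       ┃   
                          ┃       ┃   
                          ┃       ┃   
━━━━━━━━━━━━━━━━━━━━━━━━━━┛       ┃   
─┼───┼───┼───┤                    ┃   
 │ . │ = │ + │                    ┃   
─┼───┼───┼───┤                    ┃   
 │ MC│ MR│ M+│                    ┃   
─┴───┴───┴───┘                    ┃   
━━━━━━━━━━━━━━━━━━━━━━━━━━━━━━━━━━┛   
                                      


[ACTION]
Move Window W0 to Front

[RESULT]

                                      
━━━━━━━━━━━━━━━━━━━━━━━━━━┓           
r                         ┃           
━━━━━━━━━━━━━━━━━━━━━━━━━━━━━━━━━━┓   
lculator                          ┃   
──────────────────────────────────┨   
                                 0┃   
─┬───┬───┬───┐                    ┃   
 │ 8 │ 9 │ ÷ │                    ┃   
─┼───┼───┼───┤                    ┃   
 │ 5 │ 6 │ × │                    ┃   
─┼───┼───┼───┤                    ┃   
 │ 2 │ 3 │ - │                    ┃   
─┼───┼───┼───┤                    ┃   
 │ . │ = │ + │                    ┃   
─┼───┼───┼───┤                    ┃   
 │ MC│ MR│ M+│                    ┃   
─┴───┴───┴───┘                    ┃   
━━━━━━━━━━━━━━━━━━━━━━━━━━━━━━━━━━┛   
                                      


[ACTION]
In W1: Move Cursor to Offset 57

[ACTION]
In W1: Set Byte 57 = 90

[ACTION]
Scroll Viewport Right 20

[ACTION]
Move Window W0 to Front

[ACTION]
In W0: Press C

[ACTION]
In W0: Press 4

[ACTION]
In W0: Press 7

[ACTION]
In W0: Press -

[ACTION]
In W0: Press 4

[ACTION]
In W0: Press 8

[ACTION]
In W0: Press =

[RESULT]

                                      
━━━━━━━━━━━━━━━━━━━━━━━━━━┓           
r                         ┃           
━━━━━━━━━━━━━━━━━━━━━━━━━━━━━━━━━━┓   
lculator                          ┃   
──────────────────────────────────┨   
                                -1┃   
─┬───┬───┬───┐                    ┃   
 │ 8 │ 9 │ ÷ │                    ┃   
─┼───┼───┼───┤                    ┃   
 │ 5 │ 6 │ × │                    ┃   
─┼───┼───┼───┤                    ┃   
 │ 2 │ 3 │ - │                    ┃   
─┼───┼───┼───┤                    ┃   
 │ . │ = │ + │                    ┃   
─┼───┼───┼───┤                    ┃   
 │ MC│ MR│ M+│                    ┃   
─┴───┴───┴───┘                    ┃   
━━━━━━━━━━━━━━━━━━━━━━━━━━━━━━━━━━┛   
                                      


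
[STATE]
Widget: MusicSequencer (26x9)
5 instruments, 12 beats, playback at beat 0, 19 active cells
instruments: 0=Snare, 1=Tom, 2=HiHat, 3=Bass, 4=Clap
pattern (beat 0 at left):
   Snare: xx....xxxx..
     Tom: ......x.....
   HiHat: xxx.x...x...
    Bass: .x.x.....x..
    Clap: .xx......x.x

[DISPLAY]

      ▼12345678901        
 Snare██····████··        
   Tom······█·····        
 HiHat███·█···█···        
  Bass·█·█·····█··        
  Clap·██······█·█        
                          
                          
                          


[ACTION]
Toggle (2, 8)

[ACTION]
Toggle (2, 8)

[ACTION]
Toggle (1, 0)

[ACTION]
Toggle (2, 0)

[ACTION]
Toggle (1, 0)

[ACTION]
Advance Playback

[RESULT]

      0▼2345678901        
 Snare██····████··        
   Tom······█·····        
 HiHat·██·█···█···        
  Bass·█·█·····█··        
  Clap·██······█·█        
                          
                          
                          


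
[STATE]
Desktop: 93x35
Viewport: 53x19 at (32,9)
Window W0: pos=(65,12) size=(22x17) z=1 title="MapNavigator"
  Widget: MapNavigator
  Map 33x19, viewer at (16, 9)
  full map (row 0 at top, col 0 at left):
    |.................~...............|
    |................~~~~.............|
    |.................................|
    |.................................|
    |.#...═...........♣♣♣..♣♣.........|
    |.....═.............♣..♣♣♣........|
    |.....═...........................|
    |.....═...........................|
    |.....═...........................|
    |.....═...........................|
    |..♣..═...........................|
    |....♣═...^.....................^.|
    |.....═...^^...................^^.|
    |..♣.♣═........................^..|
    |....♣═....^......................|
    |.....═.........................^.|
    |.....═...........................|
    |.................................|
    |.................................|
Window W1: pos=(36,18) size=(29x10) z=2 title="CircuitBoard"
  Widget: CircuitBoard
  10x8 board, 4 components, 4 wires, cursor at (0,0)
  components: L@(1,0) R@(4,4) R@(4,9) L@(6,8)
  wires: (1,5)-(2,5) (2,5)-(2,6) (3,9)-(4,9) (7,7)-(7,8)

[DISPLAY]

                                                     
                                                     
                                                     
                                 ┏━━━━━━━━━━━━━━━━━━━
                                 ┃ MapNavigator      
                                 ┠───────────────────
                                 ┃...................
                                 ┃...........♣♣♣..♣♣.
                                 ┃.............♣..♣♣♣
    ┏━━━━━━━━━━━━━━━━━━━━━━━━━━━┓┃...................
    ┃ CircuitBoard              ┃┃...................
    ┠───────────────────────────┨┃...................
    ┃   0 1 2 3 4 5 6 7 8 9     ┃┃..........@........
    ┃0  [.]                     ┃┃...................
    ┃                           ┃┃...^...............
    ┃1   L                   ·  ┃┃...^^..............
    ┃                        │  ┃┃...................
    ┃2                       · ─┃┃....^..............
    ┗━━━━━━━━━━━━━━━━━━━━━━━━━━━┛┃...................


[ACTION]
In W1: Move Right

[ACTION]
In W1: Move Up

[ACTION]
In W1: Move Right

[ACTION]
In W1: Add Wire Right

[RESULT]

                                                     
                                                     
                                                     
                                 ┏━━━━━━━━━━━━━━━━━━━
                                 ┃ MapNavigator      
                                 ┠───────────────────
                                 ┃...................
                                 ┃...........♣♣♣..♣♣.
                                 ┃.............♣..♣♣♣
    ┏━━━━━━━━━━━━━━━━━━━━━━━━━━━┓┃...................
    ┃ CircuitBoard              ┃┃...................
    ┠───────────────────────────┨┃...................
    ┃   0 1 2 3 4 5 6 7 8 9     ┃┃..........@........
    ┃0          [.]─ ·          ┃┃...................
    ┃                           ┃┃...^...............
    ┃1   L                   ·  ┃┃...^^..............
    ┃                        │  ┃┃...................
    ┃2                       · ─┃┃....^..............
    ┗━━━━━━━━━━━━━━━━━━━━━━━━━━━┛┃...................


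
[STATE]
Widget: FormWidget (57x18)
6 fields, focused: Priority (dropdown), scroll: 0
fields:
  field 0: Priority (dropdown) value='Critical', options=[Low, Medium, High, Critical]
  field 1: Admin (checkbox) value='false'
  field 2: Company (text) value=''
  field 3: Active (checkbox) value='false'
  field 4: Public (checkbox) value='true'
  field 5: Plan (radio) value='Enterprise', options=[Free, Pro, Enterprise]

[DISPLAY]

> Priority:   [Critical                                ▼]
  Admin:      [ ]                                        
  Company:    [                                         ]
  Active:     [ ]                                        
  Public:     [x]                                        
  Plan:       ( ) Free  ( ) Pro  (●) Enterprise          
                                                         
                                                         
                                                         
                                                         
                                                         
                                                         
                                                         
                                                         
                                                         
                                                         
                                                         
                                                         


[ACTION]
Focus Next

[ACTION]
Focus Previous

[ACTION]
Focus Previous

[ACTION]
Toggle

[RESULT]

  Priority:   [Critical                                ▼]
  Admin:      [ ]                                        
  Company:    [                                         ]
  Active:     [ ]                                        
  Public:     [x]                                        
> Plan:       ( ) Free  ( ) Pro  (●) Enterprise          
                                                         
                                                         
                                                         
                                                         
                                                         
                                                         
                                                         
                                                         
                                                         
                                                         
                                                         
                                                         


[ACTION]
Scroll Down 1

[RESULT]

  Admin:      [ ]                                        
  Company:    [                                         ]
  Active:     [ ]                                        
  Public:     [x]                                        
> Plan:       ( ) Free  ( ) Pro  (●) Enterprise          
                                                         
                                                         
                                                         
                                                         
                                                         
                                                         
                                                         
                                                         
                                                         
                                                         
                                                         
                                                         
                                                         


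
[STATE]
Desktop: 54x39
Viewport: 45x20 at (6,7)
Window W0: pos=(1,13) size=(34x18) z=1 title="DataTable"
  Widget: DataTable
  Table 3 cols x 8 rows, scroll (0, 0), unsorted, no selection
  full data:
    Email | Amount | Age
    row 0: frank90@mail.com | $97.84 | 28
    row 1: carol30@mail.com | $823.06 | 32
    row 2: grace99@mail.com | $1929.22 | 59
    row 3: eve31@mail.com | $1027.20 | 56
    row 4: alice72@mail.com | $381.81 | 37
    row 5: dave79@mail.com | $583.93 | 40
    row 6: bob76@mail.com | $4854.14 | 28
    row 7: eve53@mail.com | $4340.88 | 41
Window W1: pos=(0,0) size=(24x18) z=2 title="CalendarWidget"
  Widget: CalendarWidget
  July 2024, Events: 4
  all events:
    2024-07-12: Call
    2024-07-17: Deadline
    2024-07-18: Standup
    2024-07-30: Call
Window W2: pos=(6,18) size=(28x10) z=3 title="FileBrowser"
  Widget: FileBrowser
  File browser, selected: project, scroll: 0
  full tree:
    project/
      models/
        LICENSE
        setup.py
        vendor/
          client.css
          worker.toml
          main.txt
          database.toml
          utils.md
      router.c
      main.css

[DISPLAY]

 17* 18* 19 20 21┃                           
 24 25 26 27 28  ┃                           
* 31             ┃                           
                 ┃                           
                 ┃                           
                 ┃                           
                 ┃━━━━━━━━━━┓                
                 ┃          ┃                
                 ┃──────────┨                
                 ┃t  │Age   ┃                
━━━━━━━━━━━━━━━━━┛───┼───   ┃                
┏━━━━━━━━━━━━━━━━━━━━━━━━━━┓┃                
┃ FileBrowser              ┃┃                
┠──────────────────────────┨┃                
┃> [-] project/            ┃┃                
┃    [+] models/           ┃┃                
┃    router.c              ┃┃                
┃    main.css              ┃┃                
┃                          ┃┃                
┃                          ┃┃                


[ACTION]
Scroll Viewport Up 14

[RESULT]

━━━━━━━━━━━━━━━━━┓                           
ndarWidget       ┃                           
─────────────────┨                           
 July 2024       ┃                           
 We Th Fr Sa Su  ┃                           
  3  4  5  6  7  ┃                           
 10 11 12* 13 14 ┃                           
 17* 18* 19 20 21┃                           
 24 25 26 27 28  ┃                           
* 31             ┃                           
                 ┃                           
                 ┃                           
                 ┃                           
                 ┃━━━━━━━━━━┓                
                 ┃          ┃                
                 ┃──────────┨                
                 ┃t  │Age   ┃                
━━━━━━━━━━━━━━━━━┛───┼───   ┃                
┏━━━━━━━━━━━━━━━━━━━━━━━━━━┓┃                
┃ FileBrowser              ┃┃                


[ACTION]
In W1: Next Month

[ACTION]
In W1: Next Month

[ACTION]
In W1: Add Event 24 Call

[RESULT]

━━━━━━━━━━━━━━━━━┓                           
ndarWidget       ┃                           
─────────────────┨                           
eptember 2024    ┃                           
 We Th Fr Sa Su  ┃                           
              1  ┃                           
  4  5  6  7  8  ┃                           
 11 12 13 14 15  ┃                           
 18 19 20 21 22  ┃                           
* 25 26 27 28 29 ┃                           
                 ┃                           
                 ┃                           
                 ┃                           
                 ┃━━━━━━━━━━┓                
                 ┃          ┃                
                 ┃──────────┨                
                 ┃t  │Age   ┃                
━━━━━━━━━━━━━━━━━┛───┼───   ┃                
┏━━━━━━━━━━━━━━━━━━━━━━━━━━┓┃                
┃ FileBrowser              ┃┃                


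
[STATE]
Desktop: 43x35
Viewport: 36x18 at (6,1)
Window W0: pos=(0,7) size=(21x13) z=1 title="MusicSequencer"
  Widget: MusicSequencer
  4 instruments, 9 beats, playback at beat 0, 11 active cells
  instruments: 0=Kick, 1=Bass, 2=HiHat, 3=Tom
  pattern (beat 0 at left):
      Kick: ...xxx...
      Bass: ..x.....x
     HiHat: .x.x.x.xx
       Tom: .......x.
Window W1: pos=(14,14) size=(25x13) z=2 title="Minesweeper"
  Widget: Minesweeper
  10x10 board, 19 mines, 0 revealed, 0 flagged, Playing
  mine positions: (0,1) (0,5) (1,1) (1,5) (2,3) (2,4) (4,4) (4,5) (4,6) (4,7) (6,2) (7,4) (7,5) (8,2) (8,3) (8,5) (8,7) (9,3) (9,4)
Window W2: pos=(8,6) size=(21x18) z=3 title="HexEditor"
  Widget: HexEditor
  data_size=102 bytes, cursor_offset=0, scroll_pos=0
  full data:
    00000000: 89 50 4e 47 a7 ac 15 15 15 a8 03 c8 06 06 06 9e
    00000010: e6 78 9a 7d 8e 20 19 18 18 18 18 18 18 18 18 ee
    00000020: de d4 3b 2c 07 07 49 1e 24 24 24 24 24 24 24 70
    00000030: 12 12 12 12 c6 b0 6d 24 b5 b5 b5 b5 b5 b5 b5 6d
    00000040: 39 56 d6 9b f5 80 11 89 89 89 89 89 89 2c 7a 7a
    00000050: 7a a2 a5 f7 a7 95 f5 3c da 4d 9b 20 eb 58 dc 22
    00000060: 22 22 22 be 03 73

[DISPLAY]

                                    
                                    
                                    
                                    
                                    
  ┏━━━━━━━━━━━━━━━━━━━┓             
━━┃ HexEditor         ┃             
cS┠───────────────────┨             
──┃00000000  89 50 4e ┃             
 ▼┃00000010  e6 78 9a ┃             
k·┃00000020  de d4 3b ┃             
s·┃00000030  12 12 12 ┃             
t·┃00000040  39 56 d6 ┃             
m·┃00000050  7a a2 a5 ┃━━━━━━━━━┓   
  ┃00000060  22 22 22 ┃         ┃   
  ┃                   ┃─────────┨   
  ┃                   ┃         ┃   
  ┃                   ┃         ┃   


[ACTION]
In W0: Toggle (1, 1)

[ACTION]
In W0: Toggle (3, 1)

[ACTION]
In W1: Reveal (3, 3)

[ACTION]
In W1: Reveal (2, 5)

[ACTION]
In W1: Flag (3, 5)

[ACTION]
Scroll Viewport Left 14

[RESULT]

                                    
                                    
                                    
                                    
                                    
        ┏━━━━━━━━━━━━━━━━━━━┓       
┏━━━━━━━┃ HexEditor         ┃       
┃ MusicS┠───────────────────┨       
┠───────┃00000000  89 50 4e ┃       
┃      ▼┃00000010  e6 78 9a ┃       
┃  Kick·┃00000020  de d4 3b ┃       
┃  Bass·┃00000030  12 12 12 ┃       
┃ HiHat·┃00000040  39 56 d6 ┃       
┃   Tom·┃00000050  7a a2 a5 ┃━━━━━━━
┃       ┃00000060  22 22 22 ┃       
┃       ┃                   ┃───────
┃       ┃                   ┃       
┃       ┃                   ┃       


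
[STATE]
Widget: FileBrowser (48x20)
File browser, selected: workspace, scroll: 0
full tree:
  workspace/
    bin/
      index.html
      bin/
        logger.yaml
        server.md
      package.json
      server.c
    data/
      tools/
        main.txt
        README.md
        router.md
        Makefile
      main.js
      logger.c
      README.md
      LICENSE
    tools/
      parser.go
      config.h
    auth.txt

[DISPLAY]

> [-] workspace/                                
    [+] bin/                                    
    [+] data/                                   
    [+] tools/                                  
    auth.txt                                    
                                                
                                                
                                                
                                                
                                                
                                                
                                                
                                                
                                                
                                                
                                                
                                                
                                                
                                                
                                                


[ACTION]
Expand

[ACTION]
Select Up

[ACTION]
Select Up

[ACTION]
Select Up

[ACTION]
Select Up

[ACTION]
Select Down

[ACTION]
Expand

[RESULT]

  [-] workspace/                                
  > [-] bin/                                    
      index.html                                
      [+] bin/                                  
      package.json                              
      server.c                                  
    [+] data/                                   
    [+] tools/                                  
    auth.txt                                    
                                                
                                                
                                                
                                                
                                                
                                                
                                                
                                                
                                                
                                                
                                                


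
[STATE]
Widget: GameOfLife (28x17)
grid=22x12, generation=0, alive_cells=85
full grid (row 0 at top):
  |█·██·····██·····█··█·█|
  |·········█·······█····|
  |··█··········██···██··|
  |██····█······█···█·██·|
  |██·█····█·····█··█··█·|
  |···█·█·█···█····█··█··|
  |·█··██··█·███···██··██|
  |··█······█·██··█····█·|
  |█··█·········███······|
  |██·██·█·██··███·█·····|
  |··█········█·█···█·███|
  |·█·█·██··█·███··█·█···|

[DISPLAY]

Gen: 0                      
█·██·····██·····█··█·█      
·········█·······█····      
··█··········██···██··      
██····█······█···█·██·      
██·█····█·····█··█··█·      
···█·█·█···█····█··█··      
·█··██··█·███···██··██      
··█······█·██··█····█·      
█··█·········███······      
██·██·█·██··███·█·····      
··█········█·█···█·███      
·█·█·██··█·███··█·█···      
                            
                            
                            
                            


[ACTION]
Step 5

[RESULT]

Gen: 5                      
·███·····██····█████··      
█·██····█··█··█·····█·      
█········█·█··█·····█·      
█········█···███·█·█··      
█·█······█···█······█·      
█·█·····██···██····███      
··██···█████·███······      
·█·█···██······█···███      
█··███··███·········██      
██··█····████·······█·      
·····█████·██·······█·      
······██············█·      
                            
                            
                            
                            


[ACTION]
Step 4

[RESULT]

Gen: 9                      
·█·······█············      
·█········██·██·█···██      
·█·······█···█████····      
·█·······██·······█···      
·█······███·······█··█      
··················██·█      
············█·····██·█      
·██·········█······███      
█·█·········█·······█·      
█·················██··      
███···············██··      
····················█·      
                            
                            
                            
                            


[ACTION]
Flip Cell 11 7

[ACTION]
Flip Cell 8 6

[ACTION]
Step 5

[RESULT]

Gen: 14                     
·██······████····█····      
·█·█····██·██···███···      
···██··············█··      
·█·█···█········████··      
·██·····█·········█···      
·██········██···██····      
·███·······███········      
·█·█·······███········      
█···█·················      
█·██··············███·      
█·██··················      
██················█·█·      
                            
                            
                            
                            
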